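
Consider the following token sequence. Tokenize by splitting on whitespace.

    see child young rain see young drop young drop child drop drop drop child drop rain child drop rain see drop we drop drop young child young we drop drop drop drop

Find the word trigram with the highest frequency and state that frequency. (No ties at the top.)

Trigram frequencies (highest first):
  drop drop drop: 3
  drop child drop: 2
  child drop rain: 2
  we drop drop: 2
  see child young: 1
  child young rain: 1
  … (19 more, each ≤ 1)

"drop drop drop", 3 times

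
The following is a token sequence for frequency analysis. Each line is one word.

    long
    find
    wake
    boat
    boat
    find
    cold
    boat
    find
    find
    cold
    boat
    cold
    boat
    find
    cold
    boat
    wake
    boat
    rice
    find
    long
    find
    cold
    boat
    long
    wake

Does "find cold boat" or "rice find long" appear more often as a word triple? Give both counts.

"find cold boat" (4 vs 1)

"find cold boat": 4 occurrences
"rice find long": 1 occurrence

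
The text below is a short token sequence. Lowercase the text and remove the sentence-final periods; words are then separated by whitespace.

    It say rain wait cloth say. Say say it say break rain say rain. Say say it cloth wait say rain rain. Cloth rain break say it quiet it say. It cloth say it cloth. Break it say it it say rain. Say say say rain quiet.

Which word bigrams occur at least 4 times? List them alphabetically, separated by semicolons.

Bigram counts meeting the condition (at least 4 times):
  it say: 5
  say it: 6
  say rain: 5
  say say: 5

it say; say it; say rain; say say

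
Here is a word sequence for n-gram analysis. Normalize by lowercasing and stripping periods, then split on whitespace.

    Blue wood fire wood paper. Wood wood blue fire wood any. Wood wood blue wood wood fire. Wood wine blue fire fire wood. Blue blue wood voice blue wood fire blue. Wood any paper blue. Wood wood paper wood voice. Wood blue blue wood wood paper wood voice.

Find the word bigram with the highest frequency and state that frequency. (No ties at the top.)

"blue wood", 7 times

Bigram frequencies (highest first):
  blue wood: 7
  wood wood: 5
  fire wood: 4
  wood blue: 4
  wood fire: 3
  wood paper: 3
  … (14 more, each ≤ 3)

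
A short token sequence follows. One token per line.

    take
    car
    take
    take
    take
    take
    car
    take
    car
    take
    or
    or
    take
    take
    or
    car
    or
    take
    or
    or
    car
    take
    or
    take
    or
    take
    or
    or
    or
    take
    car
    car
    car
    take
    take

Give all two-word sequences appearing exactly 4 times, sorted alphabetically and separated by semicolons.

Bigram counts meeting the condition (exactly 4 times):
  or or: 4
  take car: 4

or or; take car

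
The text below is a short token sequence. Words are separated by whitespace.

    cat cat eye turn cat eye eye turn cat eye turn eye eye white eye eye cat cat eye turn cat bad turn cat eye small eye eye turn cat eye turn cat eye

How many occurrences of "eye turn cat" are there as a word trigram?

5

Scanning the 32 overlapping trigram windows for "eye turn cat":
  position 3–5: eye turn cat
  position 7–9: eye turn cat
  position 19–21: eye turn cat
  position 28–30: eye turn cat
  position 31–33: eye turn cat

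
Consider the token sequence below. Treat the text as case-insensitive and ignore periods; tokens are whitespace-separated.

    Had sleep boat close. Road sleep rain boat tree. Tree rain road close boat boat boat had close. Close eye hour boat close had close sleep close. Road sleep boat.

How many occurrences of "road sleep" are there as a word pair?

2

Scanning the 29 overlapping bigram windows for "road sleep":
  position 5–6: road sleep
  position 28–29: road sleep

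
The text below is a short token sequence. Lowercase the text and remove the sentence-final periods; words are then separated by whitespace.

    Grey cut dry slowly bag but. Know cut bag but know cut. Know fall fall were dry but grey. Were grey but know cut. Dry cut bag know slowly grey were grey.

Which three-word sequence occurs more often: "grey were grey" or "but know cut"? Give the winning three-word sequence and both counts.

"but know cut" (3 vs 2)

"grey were grey": 2 occurrences
"but know cut": 3 occurrences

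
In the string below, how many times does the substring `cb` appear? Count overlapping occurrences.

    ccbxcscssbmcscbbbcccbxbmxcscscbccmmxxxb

Sliding a length-2 window over the 39 characters (38 positions):
  position 2–3: cb
  position 14–15: cb
  position 20–21: cb
  position 30–31: cb

4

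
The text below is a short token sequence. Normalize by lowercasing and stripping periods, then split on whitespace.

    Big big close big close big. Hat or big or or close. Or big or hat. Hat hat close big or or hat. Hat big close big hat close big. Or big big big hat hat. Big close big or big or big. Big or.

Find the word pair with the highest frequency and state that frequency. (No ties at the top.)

"big or", 7 times

Bigram frequencies (highest first):
  big or: 7
  close big: 6
  or big: 5
  big big: 4
  big close: 4
  hat hat: 4
  … (8 more, each ≤ 3)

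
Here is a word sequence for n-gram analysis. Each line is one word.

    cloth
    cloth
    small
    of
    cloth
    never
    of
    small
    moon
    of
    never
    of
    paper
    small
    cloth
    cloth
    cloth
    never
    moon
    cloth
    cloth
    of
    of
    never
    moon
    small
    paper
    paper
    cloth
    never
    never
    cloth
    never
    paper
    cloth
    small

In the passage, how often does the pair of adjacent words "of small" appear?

Scanning the 35 overlapping bigram windows for "of small":
  position 7–8: of small

1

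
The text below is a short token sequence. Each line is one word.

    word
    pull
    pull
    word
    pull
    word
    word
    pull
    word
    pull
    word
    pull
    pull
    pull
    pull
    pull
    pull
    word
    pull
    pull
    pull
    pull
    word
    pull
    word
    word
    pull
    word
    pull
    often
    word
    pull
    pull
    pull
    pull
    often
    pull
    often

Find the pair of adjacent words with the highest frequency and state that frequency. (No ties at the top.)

"pull pull", 12 times

Bigram frequencies (highest first):
  pull pull: 12
  word pull: 10
  pull word: 8
  pull often: 3
  word word: 2
  often word: 1
  … (1 more, each ≤ 1)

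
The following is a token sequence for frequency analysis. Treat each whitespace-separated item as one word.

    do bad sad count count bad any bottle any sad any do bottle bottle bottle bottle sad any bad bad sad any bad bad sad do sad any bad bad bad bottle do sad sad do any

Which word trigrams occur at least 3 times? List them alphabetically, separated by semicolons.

any bad bad; sad any bad

Trigram counts meeting the condition (at least 3 times):
  any bad bad: 3
  sad any bad: 3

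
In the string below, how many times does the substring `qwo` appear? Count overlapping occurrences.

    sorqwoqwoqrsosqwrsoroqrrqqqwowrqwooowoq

Sliding a length-3 window over the 39 characters (37 positions):
  position 4–6: qwo
  position 7–9: qwo
  position 27–29: qwo
  position 32–34: qwo

4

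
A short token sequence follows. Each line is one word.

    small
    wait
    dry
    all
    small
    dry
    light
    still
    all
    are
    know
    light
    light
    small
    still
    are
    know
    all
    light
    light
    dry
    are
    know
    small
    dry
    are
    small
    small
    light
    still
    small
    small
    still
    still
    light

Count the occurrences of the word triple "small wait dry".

1

Scanning the 33 overlapping trigram windows for "small wait dry":
  position 1–3: small wait dry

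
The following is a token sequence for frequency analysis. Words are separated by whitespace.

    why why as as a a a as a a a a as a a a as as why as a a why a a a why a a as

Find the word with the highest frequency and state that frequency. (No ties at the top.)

Unigram frequencies (highest first):
  a: 17
  as: 8
  why: 5

"a", 17 times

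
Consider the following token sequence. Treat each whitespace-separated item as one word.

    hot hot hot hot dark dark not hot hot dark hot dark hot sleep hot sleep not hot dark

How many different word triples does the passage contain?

19 tokens → 17 trigram windows in total.
Repeated trigrams (each contributes count−1 duplicates):
  hot dark hot: 2
  hot hot dark: 2
  hot hot hot: 2
3 duplicate windows → 17 − 3 = 14 distinct.

14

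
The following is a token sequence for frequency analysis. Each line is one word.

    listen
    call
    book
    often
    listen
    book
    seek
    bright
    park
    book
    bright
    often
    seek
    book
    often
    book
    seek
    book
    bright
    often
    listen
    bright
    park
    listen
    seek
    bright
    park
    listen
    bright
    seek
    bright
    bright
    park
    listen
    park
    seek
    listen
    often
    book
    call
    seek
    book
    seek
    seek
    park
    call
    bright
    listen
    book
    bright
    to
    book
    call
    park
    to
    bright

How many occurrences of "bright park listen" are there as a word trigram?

Scanning the 54 overlapping trigram windows for "bright park listen":
  position 22–24: bright park listen
  position 26–28: bright park listen
  position 32–34: bright park listen

3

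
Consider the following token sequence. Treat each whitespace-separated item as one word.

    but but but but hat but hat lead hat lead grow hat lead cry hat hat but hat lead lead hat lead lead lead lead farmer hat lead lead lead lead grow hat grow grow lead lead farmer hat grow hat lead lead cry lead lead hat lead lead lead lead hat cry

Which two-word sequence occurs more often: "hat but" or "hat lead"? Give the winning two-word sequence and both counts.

"hat lead" (8 vs 2)

"hat but": 2 occurrences
"hat lead": 8 occurrences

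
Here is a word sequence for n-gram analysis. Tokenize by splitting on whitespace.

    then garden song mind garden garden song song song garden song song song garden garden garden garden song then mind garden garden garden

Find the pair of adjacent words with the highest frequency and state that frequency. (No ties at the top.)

"garden garden", 6 times

Bigram frequencies (highest first):
  garden garden: 6
  garden song: 4
  song song: 4
  mind garden: 2
  song garden: 2
  then garden: 1
  … (3 more, each ≤ 1)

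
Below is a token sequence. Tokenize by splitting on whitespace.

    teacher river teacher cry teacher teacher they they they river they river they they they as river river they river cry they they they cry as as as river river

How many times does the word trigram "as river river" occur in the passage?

2

Scanning the 28 overlapping trigram windows for "as river river":
  position 16–18: as river river
  position 28–30: as river river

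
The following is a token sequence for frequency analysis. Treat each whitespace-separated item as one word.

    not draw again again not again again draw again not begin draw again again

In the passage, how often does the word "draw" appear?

3

Scanning the 14 tokens for "draw":
  position 2: draw
  position 8: draw
  position 12: draw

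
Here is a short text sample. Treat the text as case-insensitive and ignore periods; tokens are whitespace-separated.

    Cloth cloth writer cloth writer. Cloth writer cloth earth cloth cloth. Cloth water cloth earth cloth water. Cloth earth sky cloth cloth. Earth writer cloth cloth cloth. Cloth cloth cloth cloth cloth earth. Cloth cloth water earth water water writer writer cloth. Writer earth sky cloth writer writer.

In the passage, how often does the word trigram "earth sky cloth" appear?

Scanning the 46 overlapping trigram windows for "earth sky cloth":
  position 19–21: earth sky cloth
  position 44–46: earth sky cloth

2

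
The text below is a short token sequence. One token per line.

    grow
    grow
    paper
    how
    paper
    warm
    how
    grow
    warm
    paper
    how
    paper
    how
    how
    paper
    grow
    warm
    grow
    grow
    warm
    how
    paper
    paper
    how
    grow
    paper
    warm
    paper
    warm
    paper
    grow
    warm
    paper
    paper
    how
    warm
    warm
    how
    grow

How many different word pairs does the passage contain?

39 tokens → 38 bigram windows in total.
Repeated bigrams (each contributes count−1 duplicates):
  paper how: 5
  grow warm: 4
  how paper: 4
  warm paper: 4
  how grow: 3
  paper warm: 3
  warm how: 3
  grow grow: 2
  … (3 more repeated)
23 duplicate windows → 38 − 23 = 15 distinct.

15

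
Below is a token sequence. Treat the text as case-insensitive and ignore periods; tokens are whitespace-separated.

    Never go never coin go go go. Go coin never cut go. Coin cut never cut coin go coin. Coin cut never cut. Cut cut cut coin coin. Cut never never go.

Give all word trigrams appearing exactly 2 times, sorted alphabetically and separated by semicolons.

Trigram counts meeting the condition (exactly 2 times):
  coin coin cut: 2
  cut cut cut: 2
  cut never cut: 2
  go go go: 2

coin coin cut; cut cut cut; cut never cut; go go go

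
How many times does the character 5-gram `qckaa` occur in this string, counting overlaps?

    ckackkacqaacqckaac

Sliding a length-5 window over the 18 characters (14 positions):
  position 13–17: qckaa

1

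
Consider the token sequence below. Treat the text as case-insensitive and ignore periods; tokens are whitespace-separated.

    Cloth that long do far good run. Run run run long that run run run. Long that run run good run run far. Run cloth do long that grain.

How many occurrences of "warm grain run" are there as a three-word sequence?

0

Scanning the 27 overlapping trigram windows for "warm grain run":
  (none found)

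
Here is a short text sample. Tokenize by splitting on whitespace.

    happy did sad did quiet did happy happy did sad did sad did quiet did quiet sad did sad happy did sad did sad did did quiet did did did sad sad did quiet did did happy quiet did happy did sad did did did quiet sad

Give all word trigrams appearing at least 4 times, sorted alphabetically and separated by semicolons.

did quiet did; did sad did; happy did sad

Trigram counts meeting the condition (at least 4 times):
  did quiet did: 4
  did sad did: 6
  happy did sad: 4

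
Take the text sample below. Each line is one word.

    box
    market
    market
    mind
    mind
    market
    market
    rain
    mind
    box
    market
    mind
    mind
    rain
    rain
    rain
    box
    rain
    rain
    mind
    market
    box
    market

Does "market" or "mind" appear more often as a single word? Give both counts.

"market": 7 occurrences
"mind": 6 occurrences

"market" (7 vs 6)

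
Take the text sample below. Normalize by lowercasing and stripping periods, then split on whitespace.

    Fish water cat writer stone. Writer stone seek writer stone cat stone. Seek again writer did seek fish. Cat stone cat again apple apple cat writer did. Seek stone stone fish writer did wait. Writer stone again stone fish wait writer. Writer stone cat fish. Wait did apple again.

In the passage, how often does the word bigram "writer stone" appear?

5

Scanning the 48 overlapping bigram windows for "writer stone":
  position 4–5: writer stone
  position 6–7: writer stone
  position 9–10: writer stone
  position 35–36: writer stone
  position 42–43: writer stone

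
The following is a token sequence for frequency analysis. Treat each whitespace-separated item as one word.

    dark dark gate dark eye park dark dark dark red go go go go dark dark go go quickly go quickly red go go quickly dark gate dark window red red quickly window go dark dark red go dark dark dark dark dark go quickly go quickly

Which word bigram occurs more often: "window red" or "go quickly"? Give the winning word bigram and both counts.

"window red": 1 occurrence
"go quickly": 5 occurrences

"go quickly" (5 vs 1)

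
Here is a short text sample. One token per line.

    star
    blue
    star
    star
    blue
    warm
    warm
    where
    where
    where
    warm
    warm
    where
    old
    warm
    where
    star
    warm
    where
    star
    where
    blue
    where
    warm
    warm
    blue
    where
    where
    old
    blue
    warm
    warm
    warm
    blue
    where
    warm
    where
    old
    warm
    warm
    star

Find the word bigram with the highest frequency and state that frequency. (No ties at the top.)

Bigram frequencies (highest first):
  warm warm: 6
  warm where: 5
  where where: 3
  where warm: 3
  where old: 3
  blue where: 3
  … (12 more, each ≤ 2)

"warm warm", 6 times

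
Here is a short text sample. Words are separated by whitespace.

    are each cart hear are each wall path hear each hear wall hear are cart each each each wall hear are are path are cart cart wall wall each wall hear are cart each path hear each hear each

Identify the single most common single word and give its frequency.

Unigram frequencies (highest first):
  each: 10
  hear: 8
  are: 7
  wall: 6
  cart: 5
  path: 3

"each", 10 times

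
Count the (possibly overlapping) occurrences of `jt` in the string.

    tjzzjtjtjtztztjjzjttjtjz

5

Sliding a length-2 window over the 24 characters (23 positions):
  position 5–6: jt
  position 7–8: jt
  position 9–10: jt
  position 18–19: jt
  position 21–22: jt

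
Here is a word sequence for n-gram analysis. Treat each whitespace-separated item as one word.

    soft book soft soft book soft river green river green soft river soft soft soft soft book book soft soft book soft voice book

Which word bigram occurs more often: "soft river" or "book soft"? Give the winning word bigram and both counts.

"book soft" (4 vs 2)

"soft river": 2 occurrences
"book soft": 4 occurrences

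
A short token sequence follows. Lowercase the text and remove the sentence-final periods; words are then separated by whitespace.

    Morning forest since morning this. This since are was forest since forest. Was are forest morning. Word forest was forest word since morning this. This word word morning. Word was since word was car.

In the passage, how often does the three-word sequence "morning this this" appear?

2

Scanning the 32 overlapping trigram windows for "morning this this":
  position 4–6: morning this this
  position 23–25: morning this this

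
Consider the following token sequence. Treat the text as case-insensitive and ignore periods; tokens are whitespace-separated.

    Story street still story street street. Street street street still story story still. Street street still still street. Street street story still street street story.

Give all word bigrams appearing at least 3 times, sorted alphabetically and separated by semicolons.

still street; street still; street street

Bigram counts meeting the condition (at least 3 times):
  still street: 3
  street still: 3
  street street: 8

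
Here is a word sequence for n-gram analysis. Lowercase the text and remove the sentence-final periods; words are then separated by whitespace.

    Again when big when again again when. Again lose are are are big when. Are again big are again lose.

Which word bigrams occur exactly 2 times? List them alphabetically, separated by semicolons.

Bigram counts meeting the condition (exactly 2 times):
  again lose: 2
  again when: 2
  are again: 2
  are are: 2
  big when: 2
  when again: 2

again lose; again when; are again; are are; big when; when again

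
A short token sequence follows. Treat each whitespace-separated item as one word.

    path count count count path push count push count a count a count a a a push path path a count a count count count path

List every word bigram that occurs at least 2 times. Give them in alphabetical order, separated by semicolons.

Bigram counts meeting the condition (at least 2 times):
  a a: 2
  a count: 4
  count a: 4
  count count: 4
  count path: 2
  push count: 2

a a; a count; count a; count count; count path; push count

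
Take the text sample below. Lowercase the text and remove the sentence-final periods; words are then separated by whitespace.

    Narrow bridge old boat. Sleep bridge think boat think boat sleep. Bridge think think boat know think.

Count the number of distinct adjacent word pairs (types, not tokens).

11

17 tokens → 16 bigram windows in total.
Repeated bigrams (each contributes count−1 duplicates):
  think boat: 3
  boat sleep: 2
  bridge think: 2
  sleep bridge: 2
5 duplicate windows → 16 − 5 = 11 distinct.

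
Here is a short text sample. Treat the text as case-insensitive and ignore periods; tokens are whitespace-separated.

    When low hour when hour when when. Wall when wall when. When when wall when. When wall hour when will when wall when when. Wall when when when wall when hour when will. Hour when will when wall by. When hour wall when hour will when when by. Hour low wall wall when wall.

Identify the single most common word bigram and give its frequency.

"when wall", 9 times

Bigram frequencies (highest first):
  when wall: 9
  when when: 8
  wall when: 8
  hour when: 5
  when hour: 4
  when will: 3
  … (14 more, each ≤ 3)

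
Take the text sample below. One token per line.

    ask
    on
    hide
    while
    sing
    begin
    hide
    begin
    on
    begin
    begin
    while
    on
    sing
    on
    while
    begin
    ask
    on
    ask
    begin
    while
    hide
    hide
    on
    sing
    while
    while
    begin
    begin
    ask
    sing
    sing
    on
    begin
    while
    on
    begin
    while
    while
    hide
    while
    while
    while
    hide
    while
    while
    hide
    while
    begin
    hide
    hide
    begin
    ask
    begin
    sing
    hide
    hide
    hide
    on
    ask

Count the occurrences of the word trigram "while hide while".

3

Scanning the 59 overlapping trigram windows for "while hide while":
  position 40–42: while hide while
  position 44–46: while hide while
  position 47–49: while hide while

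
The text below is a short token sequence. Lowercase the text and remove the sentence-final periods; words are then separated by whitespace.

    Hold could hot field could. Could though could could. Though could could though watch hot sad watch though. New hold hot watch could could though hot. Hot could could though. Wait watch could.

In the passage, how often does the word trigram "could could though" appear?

5

Scanning the 31 overlapping trigram windows for "could could though":
  position 5–7: could could though
  position 8–10: could could though
  position 11–13: could could though
  position 23–25: could could though
  position 28–30: could could though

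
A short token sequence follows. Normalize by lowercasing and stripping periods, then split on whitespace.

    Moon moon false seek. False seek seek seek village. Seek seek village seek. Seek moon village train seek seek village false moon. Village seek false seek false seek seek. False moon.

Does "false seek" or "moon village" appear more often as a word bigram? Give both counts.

"false seek" (4 vs 2)

"false seek": 4 occurrences
"moon village": 2 occurrences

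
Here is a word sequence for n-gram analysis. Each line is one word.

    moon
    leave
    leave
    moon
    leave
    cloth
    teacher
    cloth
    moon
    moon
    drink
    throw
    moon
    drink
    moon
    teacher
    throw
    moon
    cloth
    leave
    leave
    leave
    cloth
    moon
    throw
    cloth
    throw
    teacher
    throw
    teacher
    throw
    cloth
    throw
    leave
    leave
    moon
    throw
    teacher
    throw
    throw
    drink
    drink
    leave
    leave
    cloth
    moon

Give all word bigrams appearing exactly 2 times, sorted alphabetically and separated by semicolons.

cloth throw; leave moon; moon drink; moon leave; moon throw; throw cloth; throw moon

Bigram counts meeting the condition (exactly 2 times):
  cloth throw: 2
  leave moon: 2
  moon drink: 2
  moon leave: 2
  moon throw: 2
  throw cloth: 2
  throw moon: 2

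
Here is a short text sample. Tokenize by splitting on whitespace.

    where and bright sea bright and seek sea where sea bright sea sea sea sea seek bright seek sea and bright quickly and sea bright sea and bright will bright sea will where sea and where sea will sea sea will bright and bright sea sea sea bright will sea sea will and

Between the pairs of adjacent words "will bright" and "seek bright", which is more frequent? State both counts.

"will bright": 2 occurrences
"seek bright": 1 occurrence

"will bright" (2 vs 1)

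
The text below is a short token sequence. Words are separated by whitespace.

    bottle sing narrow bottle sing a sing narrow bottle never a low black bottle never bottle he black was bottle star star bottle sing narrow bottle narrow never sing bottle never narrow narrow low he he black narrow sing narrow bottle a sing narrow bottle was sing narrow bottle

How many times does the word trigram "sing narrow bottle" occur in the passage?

Scanning the 47 overlapping trigram windows for "sing narrow bottle":
  position 2–4: sing narrow bottle
  position 7–9: sing narrow bottle
  position 24–26: sing narrow bottle
  position 39–41: sing narrow bottle
  position 43–45: sing narrow bottle
  position 47–49: sing narrow bottle

6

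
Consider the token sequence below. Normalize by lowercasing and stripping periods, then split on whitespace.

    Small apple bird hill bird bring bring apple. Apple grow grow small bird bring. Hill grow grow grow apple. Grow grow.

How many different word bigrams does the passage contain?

15

21 tokens → 20 bigram windows in total.
Repeated bigrams (each contributes count−1 duplicates):
  grow grow: 4
  apple grow: 2
  bird bring: 2
5 duplicate windows → 20 − 5 = 15 distinct.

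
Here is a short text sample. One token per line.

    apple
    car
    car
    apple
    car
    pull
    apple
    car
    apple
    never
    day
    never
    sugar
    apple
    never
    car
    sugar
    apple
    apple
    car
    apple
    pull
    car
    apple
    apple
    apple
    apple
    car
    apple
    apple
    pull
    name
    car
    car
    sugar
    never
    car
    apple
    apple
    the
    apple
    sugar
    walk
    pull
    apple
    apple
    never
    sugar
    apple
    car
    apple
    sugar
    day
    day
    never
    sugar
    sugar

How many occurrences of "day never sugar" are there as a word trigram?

Scanning the 55 overlapping trigram windows for "day never sugar":
  position 11–13: day never sugar
  position 54–56: day never sugar

2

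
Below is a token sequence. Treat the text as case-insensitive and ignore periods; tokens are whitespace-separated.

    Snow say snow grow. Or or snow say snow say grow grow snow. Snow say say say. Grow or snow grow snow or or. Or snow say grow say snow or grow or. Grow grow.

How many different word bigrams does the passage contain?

35 tokens → 34 bigram windows in total.
Repeated bigrams (each contributes count−1 duplicates):
  snow say: 5
  grow or: 3
  or or: 3
  or snow: 3
  say grow: 3
  say snow: 3
  grow grow: 2
  grow snow: 2
  … (4 more repeated)
20 duplicate windows → 34 − 20 = 14 distinct.

14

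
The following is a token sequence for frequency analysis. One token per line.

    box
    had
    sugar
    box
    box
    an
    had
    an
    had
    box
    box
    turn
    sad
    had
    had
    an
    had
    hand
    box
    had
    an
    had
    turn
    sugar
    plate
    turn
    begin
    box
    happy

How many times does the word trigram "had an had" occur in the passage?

3

Scanning the 27 overlapping trigram windows for "had an had":
  position 7–9: had an had
  position 15–17: had an had
  position 20–22: had an had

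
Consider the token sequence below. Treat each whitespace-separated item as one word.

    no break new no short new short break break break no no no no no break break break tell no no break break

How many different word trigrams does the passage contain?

23 tokens → 21 trigram windows in total.
Repeated trigrams (each contributes count−1 duplicates):
  no no no: 3
  break break break: 2
  no break break: 2
  no no break: 2
5 duplicate windows → 21 − 5 = 16 distinct.

16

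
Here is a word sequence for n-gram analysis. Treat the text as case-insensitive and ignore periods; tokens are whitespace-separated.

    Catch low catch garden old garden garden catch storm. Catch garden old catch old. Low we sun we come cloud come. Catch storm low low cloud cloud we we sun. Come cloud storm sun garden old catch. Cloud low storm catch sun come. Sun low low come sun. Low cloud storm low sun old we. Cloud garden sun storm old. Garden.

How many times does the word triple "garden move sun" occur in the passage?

Scanning the 59 overlapping trigram windows for "garden move sun":
  (none found)

0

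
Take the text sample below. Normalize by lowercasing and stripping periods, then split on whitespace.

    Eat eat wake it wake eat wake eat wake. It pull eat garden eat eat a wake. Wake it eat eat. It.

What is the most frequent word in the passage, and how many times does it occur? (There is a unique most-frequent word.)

Unigram frequencies (highest first):
  eat: 9
  wake: 6
  it: 4
  pull: 1
  garden: 1
  a: 1

"eat", 9 times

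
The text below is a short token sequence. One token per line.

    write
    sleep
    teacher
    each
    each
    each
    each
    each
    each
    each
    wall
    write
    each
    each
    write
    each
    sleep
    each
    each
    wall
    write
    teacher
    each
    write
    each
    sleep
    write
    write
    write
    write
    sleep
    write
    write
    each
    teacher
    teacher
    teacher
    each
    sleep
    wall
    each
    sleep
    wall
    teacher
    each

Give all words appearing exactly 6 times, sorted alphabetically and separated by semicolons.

Unigram counts meeting the condition (exactly 6 times):
  sleep: 6
  teacher: 6

sleep; teacher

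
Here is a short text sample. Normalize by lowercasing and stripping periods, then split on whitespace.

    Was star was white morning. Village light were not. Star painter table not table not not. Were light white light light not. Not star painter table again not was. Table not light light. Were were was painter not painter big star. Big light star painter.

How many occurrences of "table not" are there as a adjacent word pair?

Scanning the 44 overlapping bigram windows for "table not":
  position 12–13: table not
  position 14–15: table not
  position 30–31: table not

3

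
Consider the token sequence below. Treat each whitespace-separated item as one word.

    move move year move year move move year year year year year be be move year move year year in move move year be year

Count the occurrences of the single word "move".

Scanning the 25 tokens for "move":
  position 1: move
  position 2: move
  position 4: move
  position 6: move
  position 7: move
  position 15: move
  position 17: move
  position 21: move
  position 22: move

9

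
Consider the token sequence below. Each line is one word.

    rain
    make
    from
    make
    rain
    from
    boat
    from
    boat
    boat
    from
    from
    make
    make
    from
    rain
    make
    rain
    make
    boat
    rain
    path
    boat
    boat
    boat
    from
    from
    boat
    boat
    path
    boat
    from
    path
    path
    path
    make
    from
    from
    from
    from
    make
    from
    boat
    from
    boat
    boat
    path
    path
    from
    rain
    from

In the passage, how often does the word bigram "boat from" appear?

5

Scanning the 50 overlapping bigram windows for "boat from":
  position 7–8: boat from
  position 10–11: boat from
  position 25–26: boat from
  position 31–32: boat from
  position 43–44: boat from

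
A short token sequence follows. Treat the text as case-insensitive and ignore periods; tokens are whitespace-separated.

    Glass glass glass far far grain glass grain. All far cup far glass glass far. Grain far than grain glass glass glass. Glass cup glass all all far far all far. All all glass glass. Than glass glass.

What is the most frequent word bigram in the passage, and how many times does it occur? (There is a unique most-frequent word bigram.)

"glass glass", 8 times

Bigram frequencies (highest first):
  glass glass: 8
  all far: 3
  glass far: 2
  far far: 2
  far grain: 2
  grain glass: 2
  … (16 more, each ≤ 2)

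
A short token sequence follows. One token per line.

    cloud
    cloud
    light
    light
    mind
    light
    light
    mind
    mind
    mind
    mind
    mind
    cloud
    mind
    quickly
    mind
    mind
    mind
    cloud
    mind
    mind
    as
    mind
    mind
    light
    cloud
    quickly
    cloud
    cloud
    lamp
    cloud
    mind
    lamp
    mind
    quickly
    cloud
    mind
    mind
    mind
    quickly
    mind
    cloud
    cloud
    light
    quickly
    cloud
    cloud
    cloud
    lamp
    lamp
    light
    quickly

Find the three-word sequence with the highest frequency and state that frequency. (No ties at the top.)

"mind mind mind", 5 times

Trigram frequencies (highest first):
  mind mind mind: 5
  cloud cloud light: 2
  light light mind: 2
  mind mind cloud: 2
  mind cloud mind: 2
  mind quickly mind: 2
  … (32 more, each ≤ 2)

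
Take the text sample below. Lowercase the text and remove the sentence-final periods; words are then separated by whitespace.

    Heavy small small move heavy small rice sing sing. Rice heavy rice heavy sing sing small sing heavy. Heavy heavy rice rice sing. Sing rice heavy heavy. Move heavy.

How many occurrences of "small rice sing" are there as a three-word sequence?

Scanning the 27 overlapping trigram windows for "small rice sing":
  position 6–8: small rice sing

1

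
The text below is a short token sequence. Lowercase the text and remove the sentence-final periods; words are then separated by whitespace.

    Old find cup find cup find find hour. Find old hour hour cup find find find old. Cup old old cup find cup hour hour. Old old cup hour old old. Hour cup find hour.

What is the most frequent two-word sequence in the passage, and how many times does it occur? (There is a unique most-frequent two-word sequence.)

Bigram frequencies (highest first):
  cup find: 5
  find cup: 3
  find find: 3
  old cup: 3
  old old: 3
  find hour: 2
  … (9 more, each ≤ 2)

"cup find", 5 times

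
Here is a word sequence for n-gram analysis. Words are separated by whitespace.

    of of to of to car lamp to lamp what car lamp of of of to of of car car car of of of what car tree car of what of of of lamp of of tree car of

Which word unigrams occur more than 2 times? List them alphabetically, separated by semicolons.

Unigram counts meeting the condition (more than 2 times):
  car: 8
  lamp: 4
  of: 18
  to: 4
  what: 3

car; lamp; of; to; what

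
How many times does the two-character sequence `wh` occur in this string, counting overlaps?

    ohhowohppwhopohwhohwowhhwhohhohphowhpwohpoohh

5

Sliding a length-2 window over the 45 characters (44 positions):
  position 10–11: wh
  position 16–17: wh
  position 22–23: wh
  position 25–26: wh
  position 35–36: wh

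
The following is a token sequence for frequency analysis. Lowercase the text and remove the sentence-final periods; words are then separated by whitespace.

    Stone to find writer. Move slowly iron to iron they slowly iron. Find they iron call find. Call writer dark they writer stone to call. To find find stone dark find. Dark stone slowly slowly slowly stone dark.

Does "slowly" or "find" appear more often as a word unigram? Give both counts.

"slowly": 5 occurrences
"find": 6 occurrences

"find" (6 vs 5)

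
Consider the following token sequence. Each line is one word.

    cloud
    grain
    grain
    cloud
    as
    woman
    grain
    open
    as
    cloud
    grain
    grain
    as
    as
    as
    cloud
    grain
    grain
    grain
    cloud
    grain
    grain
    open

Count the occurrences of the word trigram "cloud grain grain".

4

Scanning the 21 overlapping trigram windows for "cloud grain grain":
  position 1–3: cloud grain grain
  position 10–12: cloud grain grain
  position 16–18: cloud grain grain
  position 20–22: cloud grain grain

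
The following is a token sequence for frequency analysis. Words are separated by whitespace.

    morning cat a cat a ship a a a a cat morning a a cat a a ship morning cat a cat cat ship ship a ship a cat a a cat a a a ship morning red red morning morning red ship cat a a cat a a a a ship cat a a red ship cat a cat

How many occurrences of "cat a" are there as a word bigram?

10

Scanning the 59 overlapping bigram windows for "cat a":
  position 2–3: cat a
  position 4–5: cat a
  position 15–16: cat a
  position 20–21: cat a
  position 29–30: cat a
  position 32–33: cat a
  position 44–45: cat a
  position 47–48: cat a
  position 53–54: cat a
  position 58–59: cat a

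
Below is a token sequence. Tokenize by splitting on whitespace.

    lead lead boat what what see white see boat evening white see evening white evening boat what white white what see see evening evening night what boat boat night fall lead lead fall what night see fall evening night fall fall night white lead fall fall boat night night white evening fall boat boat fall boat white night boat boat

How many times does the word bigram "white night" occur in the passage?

Scanning the 59 overlapping bigram windows for "white night":
  position 57–58: white night

1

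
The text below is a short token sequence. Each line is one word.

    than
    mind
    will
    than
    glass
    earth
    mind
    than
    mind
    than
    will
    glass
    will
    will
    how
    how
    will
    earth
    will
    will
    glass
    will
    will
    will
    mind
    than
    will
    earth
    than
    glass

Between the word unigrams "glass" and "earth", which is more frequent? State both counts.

"glass" (4 vs 3)

"glass": 4 occurrences
"earth": 3 occurrences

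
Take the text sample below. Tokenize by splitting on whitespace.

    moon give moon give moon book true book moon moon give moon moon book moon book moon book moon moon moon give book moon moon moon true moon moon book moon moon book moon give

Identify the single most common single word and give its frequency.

"moon", 20 times

Unigram frequencies (highest first):
  moon: 20
  book: 8
  give: 5
  true: 2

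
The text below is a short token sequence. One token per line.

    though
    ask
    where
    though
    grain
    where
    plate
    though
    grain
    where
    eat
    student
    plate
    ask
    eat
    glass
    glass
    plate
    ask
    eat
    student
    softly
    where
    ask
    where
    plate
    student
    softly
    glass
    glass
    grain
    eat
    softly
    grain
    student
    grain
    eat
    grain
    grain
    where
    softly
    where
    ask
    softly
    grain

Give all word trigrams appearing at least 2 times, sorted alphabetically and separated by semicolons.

plate ask eat; softly where ask; though grain where

Trigram counts meeting the condition (at least 2 times):
  plate ask eat: 2
  softly where ask: 2
  though grain where: 2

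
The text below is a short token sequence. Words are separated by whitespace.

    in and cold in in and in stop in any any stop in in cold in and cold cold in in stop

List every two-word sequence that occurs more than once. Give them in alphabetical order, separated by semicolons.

and cold; cold in; in and; in in; in stop; stop in

Bigram counts meeting the condition (more than once):
  and cold: 2
  cold in: 3
  in and: 3
  in in: 3
  in stop: 2
  stop in: 2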